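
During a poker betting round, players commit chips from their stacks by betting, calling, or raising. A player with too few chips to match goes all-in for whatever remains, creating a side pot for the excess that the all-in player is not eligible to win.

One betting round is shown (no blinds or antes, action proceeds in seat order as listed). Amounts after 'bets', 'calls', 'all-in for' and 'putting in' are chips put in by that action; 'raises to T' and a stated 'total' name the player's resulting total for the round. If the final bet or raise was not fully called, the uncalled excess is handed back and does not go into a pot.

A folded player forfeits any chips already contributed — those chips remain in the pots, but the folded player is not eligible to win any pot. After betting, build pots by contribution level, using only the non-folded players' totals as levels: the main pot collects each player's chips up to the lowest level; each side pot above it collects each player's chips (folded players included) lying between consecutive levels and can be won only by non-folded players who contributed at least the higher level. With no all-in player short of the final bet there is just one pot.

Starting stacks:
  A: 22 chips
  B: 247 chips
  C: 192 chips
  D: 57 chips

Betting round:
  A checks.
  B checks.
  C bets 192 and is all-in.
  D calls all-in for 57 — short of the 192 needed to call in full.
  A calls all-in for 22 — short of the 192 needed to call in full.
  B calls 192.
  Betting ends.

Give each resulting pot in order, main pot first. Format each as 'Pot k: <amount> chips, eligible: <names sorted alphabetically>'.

Contributions: A=22, B=192, C=192, D=57
Pot levels (distinct totals of non-folded players): 22, 57, 192
Layer 1-22: 22 each from A, B, C, D = 22*4 = 88 chips; eligible A, B, C, D
Layer 23-57: 35 each from B, C, D = 35*3 = 105 chips; eligible B, C, D
Layer 58-192: 135 each from B, C = 135*2 = 270 chips; eligible B, C

Pot 1: 88 chips, eligible: A, B, C, D
Pot 2: 105 chips, eligible: B, C, D
Pot 3: 270 chips, eligible: B, C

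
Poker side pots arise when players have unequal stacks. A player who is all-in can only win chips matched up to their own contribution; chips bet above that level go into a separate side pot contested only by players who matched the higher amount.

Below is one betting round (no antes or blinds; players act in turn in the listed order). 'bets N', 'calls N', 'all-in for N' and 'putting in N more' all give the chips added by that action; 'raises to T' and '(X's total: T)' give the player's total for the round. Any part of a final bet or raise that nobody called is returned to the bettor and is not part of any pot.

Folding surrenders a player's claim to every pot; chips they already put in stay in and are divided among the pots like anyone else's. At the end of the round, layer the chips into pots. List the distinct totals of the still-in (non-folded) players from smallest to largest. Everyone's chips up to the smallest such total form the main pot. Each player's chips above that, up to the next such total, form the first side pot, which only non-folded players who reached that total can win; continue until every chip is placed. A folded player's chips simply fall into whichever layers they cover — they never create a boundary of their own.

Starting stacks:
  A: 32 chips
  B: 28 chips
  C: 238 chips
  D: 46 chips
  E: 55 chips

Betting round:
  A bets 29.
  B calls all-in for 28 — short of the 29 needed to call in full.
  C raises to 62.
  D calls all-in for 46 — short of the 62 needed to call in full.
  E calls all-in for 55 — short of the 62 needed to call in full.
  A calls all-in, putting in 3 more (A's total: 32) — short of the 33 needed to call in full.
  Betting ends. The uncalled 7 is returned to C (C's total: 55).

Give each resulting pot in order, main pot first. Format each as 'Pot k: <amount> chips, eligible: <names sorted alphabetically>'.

Contributions (after 7 returned to C): A=32, B=28, C=55, D=46, E=55
Pot levels (distinct totals of non-folded players): 28, 32, 46, 55
Layer 1-28: 28 each from A, B, C, D, E = 28*5 = 140 chips; eligible A, B, C, D, E
Layer 29-32: 4 each from A, C, D, E = 4*4 = 16 chips; eligible A, C, D, E
Layer 33-46: 14 each from C, D, E = 14*3 = 42 chips; eligible C, D, E
Layer 47-55: 9 each from C, E = 9*2 = 18 chips; eligible C, E

Pot 1: 140 chips, eligible: A, B, C, D, E
Pot 2: 16 chips, eligible: A, C, D, E
Pot 3: 42 chips, eligible: C, D, E
Pot 4: 18 chips, eligible: C, E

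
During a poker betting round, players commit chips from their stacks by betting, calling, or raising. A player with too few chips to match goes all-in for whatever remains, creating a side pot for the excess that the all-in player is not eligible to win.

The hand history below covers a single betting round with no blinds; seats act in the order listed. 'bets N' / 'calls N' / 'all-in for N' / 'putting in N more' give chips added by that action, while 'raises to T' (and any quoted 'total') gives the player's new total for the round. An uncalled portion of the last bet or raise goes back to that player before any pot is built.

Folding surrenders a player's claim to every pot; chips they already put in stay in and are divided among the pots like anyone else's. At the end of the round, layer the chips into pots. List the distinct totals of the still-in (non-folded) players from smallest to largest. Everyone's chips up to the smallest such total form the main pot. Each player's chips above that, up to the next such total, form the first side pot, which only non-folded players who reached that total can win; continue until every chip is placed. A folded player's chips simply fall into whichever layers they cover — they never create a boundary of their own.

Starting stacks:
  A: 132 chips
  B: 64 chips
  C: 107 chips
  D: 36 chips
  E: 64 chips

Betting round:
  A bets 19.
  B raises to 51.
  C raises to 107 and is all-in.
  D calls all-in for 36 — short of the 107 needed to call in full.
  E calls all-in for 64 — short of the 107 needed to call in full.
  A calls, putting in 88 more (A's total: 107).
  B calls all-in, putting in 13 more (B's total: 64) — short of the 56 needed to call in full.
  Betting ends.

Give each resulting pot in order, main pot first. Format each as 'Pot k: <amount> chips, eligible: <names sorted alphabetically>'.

Pot 1: 180 chips, eligible: A, B, C, D, E
Pot 2: 112 chips, eligible: A, B, C, E
Pot 3: 86 chips, eligible: A, C

Derivation:
Contributions: A=107, B=64, C=107, D=36, E=64
Pot levels (distinct totals of non-folded players): 36, 64, 107
Layer 1-36: 36 each from A, B, C, D, E = 36*5 = 180 chips; eligible A, B, C, D, E
Layer 37-64: 28 each from A, B, C, E = 28*4 = 112 chips; eligible A, B, C, E
Layer 65-107: 43 each from A, C = 43*2 = 86 chips; eligible A, C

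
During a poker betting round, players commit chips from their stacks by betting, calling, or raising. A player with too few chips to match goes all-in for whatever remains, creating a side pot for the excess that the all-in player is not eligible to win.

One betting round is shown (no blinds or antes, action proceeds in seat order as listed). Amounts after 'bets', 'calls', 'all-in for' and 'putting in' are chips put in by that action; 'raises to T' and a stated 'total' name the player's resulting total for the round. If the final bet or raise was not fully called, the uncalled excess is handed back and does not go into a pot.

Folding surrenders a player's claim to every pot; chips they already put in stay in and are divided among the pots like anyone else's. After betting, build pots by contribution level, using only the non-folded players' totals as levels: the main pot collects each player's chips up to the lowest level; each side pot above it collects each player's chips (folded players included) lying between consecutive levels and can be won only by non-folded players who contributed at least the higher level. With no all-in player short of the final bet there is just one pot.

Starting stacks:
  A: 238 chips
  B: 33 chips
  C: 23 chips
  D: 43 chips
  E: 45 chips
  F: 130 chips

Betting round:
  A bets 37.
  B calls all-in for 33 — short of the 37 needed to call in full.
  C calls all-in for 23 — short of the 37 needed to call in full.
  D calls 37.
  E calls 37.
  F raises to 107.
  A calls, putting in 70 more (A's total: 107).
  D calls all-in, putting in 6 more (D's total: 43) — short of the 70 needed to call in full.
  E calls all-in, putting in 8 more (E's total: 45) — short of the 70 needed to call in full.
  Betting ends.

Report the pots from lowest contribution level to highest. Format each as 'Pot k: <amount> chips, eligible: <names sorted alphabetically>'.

Pot 1: 138 chips, eligible: A, B, C, D, E, F
Pot 2: 50 chips, eligible: A, B, D, E, F
Pot 3: 40 chips, eligible: A, D, E, F
Pot 4: 6 chips, eligible: A, E, F
Pot 5: 124 chips, eligible: A, F

Derivation:
Contributions: A=107, B=33, C=23, D=43, E=45, F=107
Pot levels (distinct totals of non-folded players): 23, 33, 43, 45, 107
Layer 1-23: 23 each from A, B, C, D, E, F = 23*6 = 138 chips; eligible A, B, C, D, E, F
Layer 24-33: 10 each from A, B, D, E, F = 10*5 = 50 chips; eligible A, B, D, E, F
Layer 34-43: 10 each from A, D, E, F = 10*4 = 40 chips; eligible A, D, E, F
Layer 44-45: 2 each from A, E, F = 2*3 = 6 chips; eligible A, E, F
Layer 46-107: 62 each from A, F = 62*2 = 124 chips; eligible A, F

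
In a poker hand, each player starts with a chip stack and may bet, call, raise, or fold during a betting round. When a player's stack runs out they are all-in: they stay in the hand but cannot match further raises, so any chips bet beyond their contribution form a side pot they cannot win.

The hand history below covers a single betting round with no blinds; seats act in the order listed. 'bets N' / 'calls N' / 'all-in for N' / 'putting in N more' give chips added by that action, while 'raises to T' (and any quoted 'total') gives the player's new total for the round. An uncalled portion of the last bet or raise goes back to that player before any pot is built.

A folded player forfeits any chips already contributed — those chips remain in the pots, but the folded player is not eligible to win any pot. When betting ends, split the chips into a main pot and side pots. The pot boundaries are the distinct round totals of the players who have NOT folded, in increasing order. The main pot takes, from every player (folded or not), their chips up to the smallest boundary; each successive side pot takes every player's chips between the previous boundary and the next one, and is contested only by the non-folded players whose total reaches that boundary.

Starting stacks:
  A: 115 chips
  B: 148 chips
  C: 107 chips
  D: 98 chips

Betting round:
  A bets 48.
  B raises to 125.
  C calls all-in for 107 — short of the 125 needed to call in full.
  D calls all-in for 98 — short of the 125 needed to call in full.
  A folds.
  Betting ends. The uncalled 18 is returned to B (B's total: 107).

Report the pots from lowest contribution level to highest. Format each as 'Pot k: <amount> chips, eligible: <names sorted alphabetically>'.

Pot 1: 342 chips, eligible: B, C, D
Pot 2: 18 chips, eligible: B, C

Derivation:
Contributions (after 18 returned to B): A=48, B=107, C=107, D=98
Folded: A
Pot levels (distinct totals of non-folded players): 98, 107
Layer 1-98: A 48 + B 98 + C 98 + D 98 = 342 chips; eligible B, C, D
Layer 99-107: 9 each from B, C = 9*2 = 18 chips; eligible B, C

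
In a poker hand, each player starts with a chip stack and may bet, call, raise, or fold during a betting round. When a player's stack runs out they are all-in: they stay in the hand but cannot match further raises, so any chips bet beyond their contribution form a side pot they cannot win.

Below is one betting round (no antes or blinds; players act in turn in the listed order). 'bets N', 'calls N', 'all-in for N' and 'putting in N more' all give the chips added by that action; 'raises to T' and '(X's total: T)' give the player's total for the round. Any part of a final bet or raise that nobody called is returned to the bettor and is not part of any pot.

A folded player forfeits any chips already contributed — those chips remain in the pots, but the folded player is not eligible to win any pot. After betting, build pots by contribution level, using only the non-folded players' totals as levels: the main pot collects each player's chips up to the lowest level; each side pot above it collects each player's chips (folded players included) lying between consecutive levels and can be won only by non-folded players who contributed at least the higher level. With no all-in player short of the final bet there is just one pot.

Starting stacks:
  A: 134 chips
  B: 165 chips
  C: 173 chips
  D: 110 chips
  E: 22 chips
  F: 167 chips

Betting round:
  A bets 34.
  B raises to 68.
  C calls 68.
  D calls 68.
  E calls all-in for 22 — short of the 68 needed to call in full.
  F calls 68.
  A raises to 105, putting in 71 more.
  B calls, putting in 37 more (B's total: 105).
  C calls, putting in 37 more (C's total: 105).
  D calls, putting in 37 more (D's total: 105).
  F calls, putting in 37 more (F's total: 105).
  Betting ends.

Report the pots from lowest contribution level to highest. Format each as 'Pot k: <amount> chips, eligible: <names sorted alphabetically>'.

Contributions: A=105, B=105, C=105, D=105, E=22, F=105
Pot levels (distinct totals of non-folded players): 22, 105
Layer 1-22: 22 each from A, B, C, D, E, F = 22*6 = 132 chips; eligible A, B, C, D, E, F
Layer 23-105: 83 each from A, B, C, D, F = 83*5 = 415 chips; eligible A, B, C, D, F

Pot 1: 132 chips, eligible: A, B, C, D, E, F
Pot 2: 415 chips, eligible: A, B, C, D, F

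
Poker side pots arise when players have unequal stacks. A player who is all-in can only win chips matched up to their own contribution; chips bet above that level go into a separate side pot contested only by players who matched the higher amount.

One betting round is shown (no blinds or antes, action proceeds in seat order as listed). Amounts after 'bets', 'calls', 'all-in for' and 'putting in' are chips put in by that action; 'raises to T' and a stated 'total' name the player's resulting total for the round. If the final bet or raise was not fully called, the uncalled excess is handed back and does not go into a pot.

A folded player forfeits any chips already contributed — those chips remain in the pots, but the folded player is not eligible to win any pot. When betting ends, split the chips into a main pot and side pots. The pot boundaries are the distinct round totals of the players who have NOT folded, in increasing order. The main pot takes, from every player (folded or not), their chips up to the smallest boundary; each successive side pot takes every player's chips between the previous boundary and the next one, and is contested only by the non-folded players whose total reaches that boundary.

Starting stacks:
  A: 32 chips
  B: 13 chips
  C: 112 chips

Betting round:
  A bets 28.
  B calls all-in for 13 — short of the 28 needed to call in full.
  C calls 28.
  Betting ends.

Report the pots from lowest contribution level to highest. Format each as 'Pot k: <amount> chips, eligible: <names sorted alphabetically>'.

Pot 1: 39 chips, eligible: A, B, C
Pot 2: 30 chips, eligible: A, C

Derivation:
Contributions: A=28, B=13, C=28
Pot levels (distinct totals of non-folded players): 13, 28
Layer 1-13: 13 each from A, B, C = 13*3 = 39 chips; eligible A, B, C
Layer 14-28: 15 each from A, C = 15*2 = 30 chips; eligible A, C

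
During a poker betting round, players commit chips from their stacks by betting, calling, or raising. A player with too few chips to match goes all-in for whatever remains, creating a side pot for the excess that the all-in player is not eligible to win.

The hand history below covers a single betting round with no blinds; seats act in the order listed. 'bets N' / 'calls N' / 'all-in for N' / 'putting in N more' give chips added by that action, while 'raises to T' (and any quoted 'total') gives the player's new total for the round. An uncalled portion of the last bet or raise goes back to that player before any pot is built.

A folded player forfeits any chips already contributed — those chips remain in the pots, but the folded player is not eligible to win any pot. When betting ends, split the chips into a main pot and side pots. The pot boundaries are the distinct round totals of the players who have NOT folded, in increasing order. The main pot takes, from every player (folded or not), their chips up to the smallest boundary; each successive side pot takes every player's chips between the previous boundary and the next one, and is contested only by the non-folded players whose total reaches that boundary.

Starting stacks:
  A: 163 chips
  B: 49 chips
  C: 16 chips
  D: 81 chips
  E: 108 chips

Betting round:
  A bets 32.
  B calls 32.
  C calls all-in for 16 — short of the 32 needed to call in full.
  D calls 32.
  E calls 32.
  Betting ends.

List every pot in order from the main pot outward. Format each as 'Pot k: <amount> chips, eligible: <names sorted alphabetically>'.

Contributions: A=32, B=32, C=16, D=32, E=32
Pot levels (distinct totals of non-folded players): 16, 32
Layer 1-16: 16 each from A, B, C, D, E = 16*5 = 80 chips; eligible A, B, C, D, E
Layer 17-32: 16 each from A, B, D, E = 16*4 = 64 chips; eligible A, B, D, E

Pot 1: 80 chips, eligible: A, B, C, D, E
Pot 2: 64 chips, eligible: A, B, D, E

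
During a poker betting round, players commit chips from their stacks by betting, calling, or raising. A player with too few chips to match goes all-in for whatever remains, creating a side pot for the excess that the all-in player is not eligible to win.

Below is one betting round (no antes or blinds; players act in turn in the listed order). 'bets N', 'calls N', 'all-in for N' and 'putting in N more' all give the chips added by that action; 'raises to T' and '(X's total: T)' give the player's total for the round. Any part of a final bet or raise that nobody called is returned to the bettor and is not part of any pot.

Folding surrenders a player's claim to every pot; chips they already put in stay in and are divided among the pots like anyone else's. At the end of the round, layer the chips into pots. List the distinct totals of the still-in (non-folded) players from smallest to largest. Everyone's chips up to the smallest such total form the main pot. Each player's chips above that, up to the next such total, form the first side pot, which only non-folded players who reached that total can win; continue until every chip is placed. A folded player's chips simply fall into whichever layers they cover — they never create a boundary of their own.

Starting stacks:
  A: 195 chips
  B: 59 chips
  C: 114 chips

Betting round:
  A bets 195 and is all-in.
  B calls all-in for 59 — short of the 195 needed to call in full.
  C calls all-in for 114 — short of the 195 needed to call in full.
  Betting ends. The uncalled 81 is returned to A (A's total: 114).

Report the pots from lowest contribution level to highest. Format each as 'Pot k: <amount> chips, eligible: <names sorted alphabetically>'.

Contributions (after 81 returned to A): A=114, B=59, C=114
Pot levels (distinct totals of non-folded players): 59, 114
Layer 1-59: 59 each from A, B, C = 59*3 = 177 chips; eligible A, B, C
Layer 60-114: 55 each from A, C = 55*2 = 110 chips; eligible A, C

Pot 1: 177 chips, eligible: A, B, C
Pot 2: 110 chips, eligible: A, C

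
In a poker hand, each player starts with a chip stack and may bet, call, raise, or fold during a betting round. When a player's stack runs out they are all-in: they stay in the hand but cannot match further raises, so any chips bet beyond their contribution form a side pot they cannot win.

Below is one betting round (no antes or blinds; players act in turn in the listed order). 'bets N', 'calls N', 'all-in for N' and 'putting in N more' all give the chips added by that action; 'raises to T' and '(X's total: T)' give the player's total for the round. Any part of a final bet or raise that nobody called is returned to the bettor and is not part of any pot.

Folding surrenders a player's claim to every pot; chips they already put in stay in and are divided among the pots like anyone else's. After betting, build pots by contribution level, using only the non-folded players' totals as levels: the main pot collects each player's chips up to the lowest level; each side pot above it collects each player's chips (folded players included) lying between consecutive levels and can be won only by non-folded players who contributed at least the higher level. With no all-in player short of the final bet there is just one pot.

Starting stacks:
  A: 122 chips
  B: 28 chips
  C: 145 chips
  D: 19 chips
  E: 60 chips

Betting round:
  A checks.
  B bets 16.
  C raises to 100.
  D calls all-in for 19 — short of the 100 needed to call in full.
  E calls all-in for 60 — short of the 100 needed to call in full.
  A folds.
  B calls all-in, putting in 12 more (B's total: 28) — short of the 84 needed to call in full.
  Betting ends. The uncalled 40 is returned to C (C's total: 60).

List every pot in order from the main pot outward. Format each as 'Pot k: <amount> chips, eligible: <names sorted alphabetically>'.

Pot 1: 76 chips, eligible: B, C, D, E
Pot 2: 27 chips, eligible: B, C, E
Pot 3: 64 chips, eligible: C, E

Derivation:
Contributions (after 40 returned to C): B=28, C=60, D=19, E=60
Folded: A
Pot levels (distinct totals of non-folded players): 19, 28, 60
Layer 1-19: 19 each from B, C, D, E = 19*4 = 76 chips; eligible B, C, D, E
Layer 20-28: 9 each from B, C, E = 9*3 = 27 chips; eligible B, C, E
Layer 29-60: 32 each from C, E = 32*2 = 64 chips; eligible C, E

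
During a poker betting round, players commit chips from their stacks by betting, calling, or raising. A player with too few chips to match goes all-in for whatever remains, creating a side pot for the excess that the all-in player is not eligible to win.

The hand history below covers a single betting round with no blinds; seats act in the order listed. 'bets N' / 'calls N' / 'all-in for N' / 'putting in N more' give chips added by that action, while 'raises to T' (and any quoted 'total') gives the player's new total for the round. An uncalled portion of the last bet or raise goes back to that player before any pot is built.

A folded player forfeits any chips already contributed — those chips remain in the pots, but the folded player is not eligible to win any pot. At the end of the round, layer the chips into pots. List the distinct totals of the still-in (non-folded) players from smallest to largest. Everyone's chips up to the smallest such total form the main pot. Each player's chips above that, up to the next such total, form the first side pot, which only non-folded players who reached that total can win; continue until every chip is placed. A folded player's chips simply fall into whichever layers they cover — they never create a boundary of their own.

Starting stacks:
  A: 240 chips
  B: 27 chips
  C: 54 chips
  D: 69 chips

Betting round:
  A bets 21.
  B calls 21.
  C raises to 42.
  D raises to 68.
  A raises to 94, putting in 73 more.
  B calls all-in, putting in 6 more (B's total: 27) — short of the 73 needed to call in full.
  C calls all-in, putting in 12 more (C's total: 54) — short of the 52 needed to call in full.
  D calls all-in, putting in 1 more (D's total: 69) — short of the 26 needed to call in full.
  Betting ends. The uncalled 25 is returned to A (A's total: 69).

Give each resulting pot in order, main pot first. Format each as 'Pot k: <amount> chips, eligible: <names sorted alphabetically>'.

Contributions (after 25 returned to A): A=69, B=27, C=54, D=69
Pot levels (distinct totals of non-folded players): 27, 54, 69
Layer 1-27: 27 each from A, B, C, D = 27*4 = 108 chips; eligible A, B, C, D
Layer 28-54: 27 each from A, C, D = 27*3 = 81 chips; eligible A, C, D
Layer 55-69: 15 each from A, D = 15*2 = 30 chips; eligible A, D

Pot 1: 108 chips, eligible: A, B, C, D
Pot 2: 81 chips, eligible: A, C, D
Pot 3: 30 chips, eligible: A, D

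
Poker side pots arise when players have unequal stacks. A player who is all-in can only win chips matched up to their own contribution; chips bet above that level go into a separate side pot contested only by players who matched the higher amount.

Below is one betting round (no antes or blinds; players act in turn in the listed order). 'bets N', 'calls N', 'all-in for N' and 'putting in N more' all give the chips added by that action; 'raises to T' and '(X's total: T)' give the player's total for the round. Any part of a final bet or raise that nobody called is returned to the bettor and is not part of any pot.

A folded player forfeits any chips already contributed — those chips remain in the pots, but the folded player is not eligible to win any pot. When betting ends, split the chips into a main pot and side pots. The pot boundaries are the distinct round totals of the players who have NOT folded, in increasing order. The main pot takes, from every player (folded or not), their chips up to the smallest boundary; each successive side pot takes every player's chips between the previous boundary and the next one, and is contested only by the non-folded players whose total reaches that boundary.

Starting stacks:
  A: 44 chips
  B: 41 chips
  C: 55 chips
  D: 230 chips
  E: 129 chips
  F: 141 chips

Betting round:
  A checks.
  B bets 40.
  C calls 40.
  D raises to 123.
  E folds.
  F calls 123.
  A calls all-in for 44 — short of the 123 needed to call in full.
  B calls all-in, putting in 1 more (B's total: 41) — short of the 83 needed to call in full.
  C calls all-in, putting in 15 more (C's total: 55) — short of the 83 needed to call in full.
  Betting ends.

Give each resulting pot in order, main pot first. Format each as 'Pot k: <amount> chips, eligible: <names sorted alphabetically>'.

Contributions: A=44, B=41, C=55, D=123, F=123
Folded: E
Pot levels (distinct totals of non-folded players): 41, 44, 55, 123
Layer 1-41: 41 each from A, B, C, D, F = 41*5 = 205 chips; eligible A, B, C, D, F
Layer 42-44: 3 each from A, C, D, F = 3*4 = 12 chips; eligible A, C, D, F
Layer 45-55: 11 each from C, D, F = 11*3 = 33 chips; eligible C, D, F
Layer 56-123: 68 each from D, F = 68*2 = 136 chips; eligible D, F

Pot 1: 205 chips, eligible: A, B, C, D, F
Pot 2: 12 chips, eligible: A, C, D, F
Pot 3: 33 chips, eligible: C, D, F
Pot 4: 136 chips, eligible: D, F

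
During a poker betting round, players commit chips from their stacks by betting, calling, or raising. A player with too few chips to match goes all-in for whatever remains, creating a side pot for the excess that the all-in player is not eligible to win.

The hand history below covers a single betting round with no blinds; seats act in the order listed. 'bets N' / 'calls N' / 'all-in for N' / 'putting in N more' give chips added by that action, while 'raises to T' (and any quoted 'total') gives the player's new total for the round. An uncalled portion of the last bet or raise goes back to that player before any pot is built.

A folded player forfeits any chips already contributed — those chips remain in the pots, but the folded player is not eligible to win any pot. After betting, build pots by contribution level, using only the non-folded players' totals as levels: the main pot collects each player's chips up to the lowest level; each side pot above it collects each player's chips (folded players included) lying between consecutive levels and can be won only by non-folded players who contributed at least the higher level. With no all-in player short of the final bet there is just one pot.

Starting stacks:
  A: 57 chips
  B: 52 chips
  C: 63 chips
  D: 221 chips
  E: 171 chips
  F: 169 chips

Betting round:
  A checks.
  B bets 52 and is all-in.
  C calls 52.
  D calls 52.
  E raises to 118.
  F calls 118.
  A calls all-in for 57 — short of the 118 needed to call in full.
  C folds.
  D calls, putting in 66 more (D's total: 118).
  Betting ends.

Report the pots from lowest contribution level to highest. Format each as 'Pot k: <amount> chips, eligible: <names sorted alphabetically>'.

Contributions: A=57, B=52, C=52, D=118, E=118, F=118
Folded: C
Pot levels (distinct totals of non-folded players): 52, 57, 118
Layer 1-52: 52 each from A, B, C, D, E, F = 52*6 = 312 chips; eligible A, B, D, E, F
Layer 53-57: 5 each from A, D, E, F = 5*4 = 20 chips; eligible A, D, E, F
Layer 58-118: 61 each from D, E, F = 61*3 = 183 chips; eligible D, E, F

Pot 1: 312 chips, eligible: A, B, D, E, F
Pot 2: 20 chips, eligible: A, D, E, F
Pot 3: 183 chips, eligible: D, E, F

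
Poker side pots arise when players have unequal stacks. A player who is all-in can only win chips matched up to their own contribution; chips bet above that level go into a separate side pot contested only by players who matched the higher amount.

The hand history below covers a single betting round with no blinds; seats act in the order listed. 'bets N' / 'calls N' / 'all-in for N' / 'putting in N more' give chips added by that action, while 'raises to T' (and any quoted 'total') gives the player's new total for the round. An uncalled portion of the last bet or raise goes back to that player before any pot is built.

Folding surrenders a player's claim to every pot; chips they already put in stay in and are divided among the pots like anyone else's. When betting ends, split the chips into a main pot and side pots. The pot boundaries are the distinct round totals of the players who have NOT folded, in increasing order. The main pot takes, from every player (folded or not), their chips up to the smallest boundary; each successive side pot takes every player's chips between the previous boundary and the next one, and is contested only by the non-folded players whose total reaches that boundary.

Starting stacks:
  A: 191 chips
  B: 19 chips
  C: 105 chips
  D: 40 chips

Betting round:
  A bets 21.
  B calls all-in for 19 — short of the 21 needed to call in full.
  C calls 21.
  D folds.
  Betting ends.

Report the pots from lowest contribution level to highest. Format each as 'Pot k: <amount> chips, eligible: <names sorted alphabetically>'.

Pot 1: 57 chips, eligible: A, B, C
Pot 2: 4 chips, eligible: A, C

Derivation:
Contributions: A=21, B=19, C=21
Folded: D
Pot levels (distinct totals of non-folded players): 19, 21
Layer 1-19: 19 each from A, B, C = 19*3 = 57 chips; eligible A, B, C
Layer 20-21: 2 each from A, C = 2*2 = 4 chips; eligible A, C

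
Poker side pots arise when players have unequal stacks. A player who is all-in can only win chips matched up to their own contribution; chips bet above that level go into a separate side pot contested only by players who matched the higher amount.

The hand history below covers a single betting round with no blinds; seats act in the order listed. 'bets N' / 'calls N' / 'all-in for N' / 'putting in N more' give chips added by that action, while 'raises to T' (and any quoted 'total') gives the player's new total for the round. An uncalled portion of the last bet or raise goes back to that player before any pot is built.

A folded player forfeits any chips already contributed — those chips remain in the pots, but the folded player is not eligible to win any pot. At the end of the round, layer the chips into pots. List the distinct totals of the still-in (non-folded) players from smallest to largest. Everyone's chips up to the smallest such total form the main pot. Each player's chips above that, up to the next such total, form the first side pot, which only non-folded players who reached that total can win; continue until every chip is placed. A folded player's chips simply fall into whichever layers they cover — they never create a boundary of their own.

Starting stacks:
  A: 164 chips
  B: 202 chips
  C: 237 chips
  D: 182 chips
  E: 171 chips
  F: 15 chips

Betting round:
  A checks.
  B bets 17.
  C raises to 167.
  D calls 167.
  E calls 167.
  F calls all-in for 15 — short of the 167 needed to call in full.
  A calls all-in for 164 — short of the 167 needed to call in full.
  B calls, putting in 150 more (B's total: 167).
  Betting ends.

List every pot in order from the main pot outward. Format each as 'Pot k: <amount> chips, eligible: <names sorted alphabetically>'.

Pot 1: 90 chips, eligible: A, B, C, D, E, F
Pot 2: 745 chips, eligible: A, B, C, D, E
Pot 3: 12 chips, eligible: B, C, D, E

Derivation:
Contributions: A=164, B=167, C=167, D=167, E=167, F=15
Pot levels (distinct totals of non-folded players): 15, 164, 167
Layer 1-15: 15 each from A, B, C, D, E, F = 15*6 = 90 chips; eligible A, B, C, D, E, F
Layer 16-164: 149 each from A, B, C, D, E = 149*5 = 745 chips; eligible A, B, C, D, E
Layer 165-167: 3 each from B, C, D, E = 3*4 = 12 chips; eligible B, C, D, E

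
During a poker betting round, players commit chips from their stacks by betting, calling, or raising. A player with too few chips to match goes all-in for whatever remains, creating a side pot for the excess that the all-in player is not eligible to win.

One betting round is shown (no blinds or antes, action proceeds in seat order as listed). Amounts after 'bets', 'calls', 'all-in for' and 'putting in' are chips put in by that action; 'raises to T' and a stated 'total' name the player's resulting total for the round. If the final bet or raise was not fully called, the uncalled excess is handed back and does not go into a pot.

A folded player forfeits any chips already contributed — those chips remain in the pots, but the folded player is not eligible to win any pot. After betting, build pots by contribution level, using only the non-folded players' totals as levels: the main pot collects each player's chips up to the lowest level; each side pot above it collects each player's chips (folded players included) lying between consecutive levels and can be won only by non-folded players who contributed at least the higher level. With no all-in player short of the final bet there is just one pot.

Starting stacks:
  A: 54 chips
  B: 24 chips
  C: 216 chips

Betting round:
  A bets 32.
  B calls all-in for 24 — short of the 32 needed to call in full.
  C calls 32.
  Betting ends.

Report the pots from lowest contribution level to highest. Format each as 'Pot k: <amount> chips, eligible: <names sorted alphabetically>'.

Pot 1: 72 chips, eligible: A, B, C
Pot 2: 16 chips, eligible: A, C

Derivation:
Contributions: A=32, B=24, C=32
Pot levels (distinct totals of non-folded players): 24, 32
Layer 1-24: 24 each from A, B, C = 24*3 = 72 chips; eligible A, B, C
Layer 25-32: 8 each from A, C = 8*2 = 16 chips; eligible A, C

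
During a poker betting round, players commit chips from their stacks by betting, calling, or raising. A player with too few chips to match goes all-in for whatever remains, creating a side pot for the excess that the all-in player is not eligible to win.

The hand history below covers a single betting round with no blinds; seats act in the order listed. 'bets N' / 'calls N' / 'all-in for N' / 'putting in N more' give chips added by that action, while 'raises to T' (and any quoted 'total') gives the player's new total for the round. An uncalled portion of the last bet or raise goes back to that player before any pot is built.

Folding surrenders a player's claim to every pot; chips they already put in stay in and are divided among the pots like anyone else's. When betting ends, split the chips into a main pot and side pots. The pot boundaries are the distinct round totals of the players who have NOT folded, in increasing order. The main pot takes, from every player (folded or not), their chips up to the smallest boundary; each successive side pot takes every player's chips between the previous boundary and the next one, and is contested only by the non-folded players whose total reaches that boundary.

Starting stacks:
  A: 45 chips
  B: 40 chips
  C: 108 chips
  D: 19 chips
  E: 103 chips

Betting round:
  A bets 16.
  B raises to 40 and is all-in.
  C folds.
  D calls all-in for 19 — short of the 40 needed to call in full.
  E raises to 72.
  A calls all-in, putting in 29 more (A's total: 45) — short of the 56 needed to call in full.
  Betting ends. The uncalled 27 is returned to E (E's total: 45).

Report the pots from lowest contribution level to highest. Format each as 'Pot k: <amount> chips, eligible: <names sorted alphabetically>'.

Pot 1: 76 chips, eligible: A, B, D, E
Pot 2: 63 chips, eligible: A, B, E
Pot 3: 10 chips, eligible: A, E

Derivation:
Contributions (after 27 returned to E): A=45, B=40, D=19, E=45
Folded: C
Pot levels (distinct totals of non-folded players): 19, 40, 45
Layer 1-19: 19 each from A, B, D, E = 19*4 = 76 chips; eligible A, B, D, E
Layer 20-40: 21 each from A, B, E = 21*3 = 63 chips; eligible A, B, E
Layer 41-45: 5 each from A, E = 5*2 = 10 chips; eligible A, E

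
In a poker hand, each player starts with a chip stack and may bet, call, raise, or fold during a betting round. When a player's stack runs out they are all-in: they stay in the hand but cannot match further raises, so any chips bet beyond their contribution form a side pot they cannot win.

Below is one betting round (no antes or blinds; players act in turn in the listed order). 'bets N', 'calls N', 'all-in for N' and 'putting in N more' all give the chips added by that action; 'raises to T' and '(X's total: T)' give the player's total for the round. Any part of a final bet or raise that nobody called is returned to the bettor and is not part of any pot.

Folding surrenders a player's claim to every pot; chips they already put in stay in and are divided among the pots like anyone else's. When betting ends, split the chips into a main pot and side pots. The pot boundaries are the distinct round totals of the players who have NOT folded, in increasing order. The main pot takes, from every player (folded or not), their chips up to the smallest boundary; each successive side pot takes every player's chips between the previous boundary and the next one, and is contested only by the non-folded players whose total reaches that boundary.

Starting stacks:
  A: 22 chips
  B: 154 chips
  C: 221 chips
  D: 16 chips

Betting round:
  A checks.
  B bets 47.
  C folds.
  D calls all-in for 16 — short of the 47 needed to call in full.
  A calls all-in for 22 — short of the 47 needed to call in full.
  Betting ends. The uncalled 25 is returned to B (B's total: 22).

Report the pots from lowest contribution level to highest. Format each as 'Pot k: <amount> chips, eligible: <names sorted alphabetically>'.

Contributions (after 25 returned to B): A=22, B=22, D=16
Folded: C
Pot levels (distinct totals of non-folded players): 16, 22
Layer 1-16: 16 each from A, B, D = 16*3 = 48 chips; eligible A, B, D
Layer 17-22: 6 each from A, B = 6*2 = 12 chips; eligible A, B

Pot 1: 48 chips, eligible: A, B, D
Pot 2: 12 chips, eligible: A, B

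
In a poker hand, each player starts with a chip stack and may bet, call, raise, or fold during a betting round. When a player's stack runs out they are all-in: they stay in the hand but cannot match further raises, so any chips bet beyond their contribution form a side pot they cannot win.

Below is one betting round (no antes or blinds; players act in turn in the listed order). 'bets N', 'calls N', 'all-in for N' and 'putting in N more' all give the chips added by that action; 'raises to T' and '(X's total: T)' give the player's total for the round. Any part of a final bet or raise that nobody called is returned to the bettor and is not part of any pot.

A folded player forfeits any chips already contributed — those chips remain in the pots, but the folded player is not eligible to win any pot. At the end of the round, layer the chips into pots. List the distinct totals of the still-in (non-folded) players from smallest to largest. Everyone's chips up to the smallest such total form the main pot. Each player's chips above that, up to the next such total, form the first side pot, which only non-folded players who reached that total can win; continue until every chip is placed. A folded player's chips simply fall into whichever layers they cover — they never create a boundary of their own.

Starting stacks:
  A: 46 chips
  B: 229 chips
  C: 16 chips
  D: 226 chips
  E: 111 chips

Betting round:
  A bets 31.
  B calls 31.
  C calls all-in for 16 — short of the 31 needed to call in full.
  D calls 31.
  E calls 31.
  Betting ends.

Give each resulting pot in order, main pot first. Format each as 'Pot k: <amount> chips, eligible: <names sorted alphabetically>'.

Pot 1: 80 chips, eligible: A, B, C, D, E
Pot 2: 60 chips, eligible: A, B, D, E

Derivation:
Contributions: A=31, B=31, C=16, D=31, E=31
Pot levels (distinct totals of non-folded players): 16, 31
Layer 1-16: 16 each from A, B, C, D, E = 16*5 = 80 chips; eligible A, B, C, D, E
Layer 17-31: 15 each from A, B, D, E = 15*4 = 60 chips; eligible A, B, D, E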